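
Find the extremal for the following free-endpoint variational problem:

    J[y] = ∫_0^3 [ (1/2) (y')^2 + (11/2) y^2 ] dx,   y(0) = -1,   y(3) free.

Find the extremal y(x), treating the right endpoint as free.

The Lagrangian L = (1/2) (y')^2 + (11/2) y^2 gives
    ∂L/∂y = 11 y,   ∂L/∂y' = y'.
Euler-Lagrange: y'' − 11 y = 0.
With k = sqrt(11), the general solution is
    y(x) = A cosh(sqrt(11) x) + B sinh(sqrt(11) x).
Fixed left endpoint y(0) = -1 ⇒ A = -1.
The right endpoint x = 3 is free, so the natural (transversality) condition is ∂L/∂y' |_{x=3} = 0, i.e. y'(3) = 0.
Compute y'(x) = A k sinh(k x) + B k cosh(k x), so
    y'(3) = A k sinh(k·3) + B k cosh(k·3) = 0
    ⇒ B = −A tanh(k·3) = tanh(sqrt(11)·3).
Therefore the extremal is
    y(x) = −cosh(sqrt(11) x) + tanh(sqrt(11)·3) sinh(sqrt(11) x).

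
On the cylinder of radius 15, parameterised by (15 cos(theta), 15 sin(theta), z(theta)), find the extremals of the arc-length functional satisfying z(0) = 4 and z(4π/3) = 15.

Parameterise the cylinder of radius R = 15 as
    r(θ) = (15 cos θ, 15 sin θ, z(θ)).
The arc-length element is
    ds = sqrt(225 + (dz/dθ)^2) dθ,
so the Lagrangian is L = sqrt(225 + z'^2).
L depends on z' only, not on z or θ, so ∂L/∂z = 0 and
    ∂L/∂z' = z' / sqrt(225 + z'^2).
The Euler-Lagrange equation gives
    d/dθ( z' / sqrt(225 + z'^2) ) = 0,
so z' is constant. Integrating once:
    z(θ) = a θ + b,
a helix on the cylinder (a straight line when the cylinder is unrolled). The constants a, b are determined by the endpoint conditions.
With endpoint conditions z(0) = 4 and z(4π/3) = 15: from z(0) = b we get b = 4, and a·4π/3 + 4 = 15 gives a = 33/(4π), so
    z(θ) = (33/(4π)) θ + 4.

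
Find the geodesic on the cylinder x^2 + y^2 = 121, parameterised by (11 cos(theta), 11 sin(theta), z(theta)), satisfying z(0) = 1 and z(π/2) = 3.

Parameterise the cylinder of radius R = 11 as
    r(θ) = (11 cos θ, 11 sin θ, z(θ)).
The arc-length element is
    ds = sqrt(121 + (dz/dθ)^2) dθ,
so the Lagrangian is L = sqrt(121 + z'^2).
L depends on z' only, not on z or θ, so ∂L/∂z = 0 and
    ∂L/∂z' = z' / sqrt(121 + z'^2).
The Euler-Lagrange equation gives
    d/dθ( z' / sqrt(121 + z'^2) ) = 0,
so z' is constant. Integrating once:
    z(θ) = a θ + b,
a helix on the cylinder (a straight line when the cylinder is unrolled). The constants a, b are determined by the endpoint conditions.
With endpoint conditions z(0) = 1 and z(π/2) = 3: from z(0) = b we get b = 1, and a·π/2 + 1 = 3 gives a = 4/π, so
    z(θ) = (4/π) θ + 1.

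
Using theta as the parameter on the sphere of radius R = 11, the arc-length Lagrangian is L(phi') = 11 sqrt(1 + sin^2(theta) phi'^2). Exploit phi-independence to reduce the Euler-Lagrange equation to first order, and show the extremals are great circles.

On the sphere of radius R = 11 with spherical coordinates (θ, φ), the induced metric is
    ds^2 = 121(dθ^2 + sin^2(θ) dφ^2).
Parameterise by θ; the arc-length functional is
    J[φ] = ∫ 11 sqrt(1 + sin^2(θ) (dφ/dθ)^2) dθ,
so L = 11 sqrt(1 + sin^2(θ) φ'^2). Compute
    ∂L/∂φ = 0  (L has no explicit φ dependence),
    ∂L/∂φ' = 11 sin^2(θ) φ' / sqrt(1 + sin^2(θ) φ'^2).
Since ∂L/∂φ = 0, the Euler-Lagrange equation
    d/dθ(∂L/∂φ') − ∂L/∂φ = 0
reduces to d/dθ(∂L/∂φ') = 0, i.e. the momentum conjugate to φ is conserved:
    11 sin^2(θ) φ' / sqrt(1 + sin^2(θ) φ'^2) = C.
The overall factor of 11 is constant, so dividing through gives Clairaut's relation sin^2(θ) φ' / sqrt(1 + sin^2(θ) φ'^2) = C' (with C' = C/11). Solving for φ' and integrating gives the great-circle family
    cot(θ) = A cos(φ − φ_0),
i.e. the intersection of the sphere with a plane through the origin. The two constants A and φ_0 (equivalently C and one phase) are fixed by the two endpoint conditions.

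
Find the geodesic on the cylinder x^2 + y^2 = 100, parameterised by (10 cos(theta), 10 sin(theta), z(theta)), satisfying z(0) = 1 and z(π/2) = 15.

Parameterise the cylinder of radius R = 10 as
    r(θ) = (10 cos θ, 10 sin θ, z(θ)).
The arc-length element is
    ds = sqrt(100 + (dz/dθ)^2) dθ,
so the Lagrangian is L = sqrt(100 + z'^2).
L depends on z' only, not on z or θ, so ∂L/∂z = 0 and
    ∂L/∂z' = z' / sqrt(100 + z'^2).
The Euler-Lagrange equation gives
    d/dθ( z' / sqrt(100 + z'^2) ) = 0,
so z' is constant. Integrating once:
    z(θ) = a θ + b,
a helix on the cylinder (a straight line when the cylinder is unrolled). The constants a, b are determined by the endpoint conditions.
With endpoint conditions z(0) = 1 and z(π/2) = 15: from z(0) = b we get b = 1, and a·π/2 + 1 = 15 gives a = 28/π, so
    z(θ) = (28/π) θ + 1.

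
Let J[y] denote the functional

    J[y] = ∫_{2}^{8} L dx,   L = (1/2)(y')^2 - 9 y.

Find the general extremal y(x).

The Lagrangian is L = (1/2)(y')^2 - 9 y.
∂L/∂y = -9.
∂L/∂y' = y'.
The Euler-Lagrange equation d/dx(∂L/∂y') − ∂L/∂y = 0 becomes:
    y'' + 9 = 0
General solution: y(x) = -(9/2) x^2 + A x + B, where A and B are arbitrary constants fixed by the endpoint conditions.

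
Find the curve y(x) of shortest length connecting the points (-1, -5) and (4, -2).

Arc-length functional: J[y] = ∫ sqrt(1 + (y')^2) dx.
Lagrangian L = sqrt(1 + (y')^2) has no explicit y dependence, so ∂L/∂y = 0 and the Euler-Lagrange equation gives
    d/dx( y' / sqrt(1 + (y')^2) ) = 0  ⇒  y' / sqrt(1 + (y')^2) = const.
Hence y' is constant, so y(x) is affine.
Fitting the endpoints (-1, -5) and (4, -2):
    slope m = ((-2) − (-5)) / (4 − (-1)) = 3/5,
    intercept c = (-5) − m·(-1) = -22/5.
Extremal: y(x) = (3/5) x - 22/5.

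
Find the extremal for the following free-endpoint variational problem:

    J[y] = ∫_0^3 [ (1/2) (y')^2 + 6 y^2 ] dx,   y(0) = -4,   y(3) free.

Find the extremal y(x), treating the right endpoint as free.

The Lagrangian L = (1/2) (y')^2 + 6 y^2 gives
    ∂L/∂y = 12 y,   ∂L/∂y' = y'.
Euler-Lagrange: y'' − 12 y = 0.
With k = sqrt(12), the general solution is
    y(x) = A cosh(sqrt(12) x) + B sinh(sqrt(12) x).
Fixed left endpoint y(0) = -4 ⇒ A = -4.
The right endpoint x = 3 is free, so the natural (transversality) condition is ∂L/∂y' |_{x=3} = 0, i.e. y'(3) = 0.
Compute y'(x) = A k sinh(k x) + B k cosh(k x), so
    y'(3) = A k sinh(k·3) + B k cosh(k·3) = 0
    ⇒ B = −A tanh(k·3) = 4 tanh(sqrt(12)·3).
Therefore the extremal is
    y(x) = −4 cosh(sqrt(12) x) + 4 tanh(sqrt(12)·3) sinh(sqrt(12) x).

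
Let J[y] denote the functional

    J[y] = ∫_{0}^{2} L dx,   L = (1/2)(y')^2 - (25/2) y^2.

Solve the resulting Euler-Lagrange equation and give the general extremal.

The Lagrangian is L = (1/2)(y')^2 - (25/2) y^2.
∂L/∂y = -25y.
∂L/∂y' = y'.
The Euler-Lagrange equation d/dx(∂L/∂y') − ∂L/∂y = 0 becomes:
    y'' + 25 y = 0
General solution: y(x) = A sin(5x) + B cos(5x), where A and B are arbitrary constants fixed by the endpoint conditions.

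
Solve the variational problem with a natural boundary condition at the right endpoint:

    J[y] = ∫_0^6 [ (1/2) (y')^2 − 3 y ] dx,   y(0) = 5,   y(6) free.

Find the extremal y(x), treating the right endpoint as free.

The Lagrangian L = (1/2) (y')^2 − 3 y gives
    ∂L/∂y = −3,   ∂L/∂y' = y'.
Euler-Lagrange: d/dx(y') − (−3) = 0, i.e. y'' + 3 = 0, so
    y(x) = −(3/2) x^2 + C1 x + C2.
Fixed left endpoint y(0) = 5 ⇒ C2 = 5.
The right endpoint x = 6 is free, so the natural (transversality) condition is ∂L/∂y' |_{x=6} = 0, i.e. y'(6) = 0.
Compute y'(x) = −3 x + C1, so y'(6) = −18 + C1 = 0 ⇒ C1 = 18.
Therefore the extremal is
    y(x) = −(3/2) x^2 + 18 x + 5.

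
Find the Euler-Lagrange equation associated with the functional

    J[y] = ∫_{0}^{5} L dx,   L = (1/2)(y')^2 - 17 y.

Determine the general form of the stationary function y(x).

The Lagrangian is L = (1/2)(y')^2 - 17 y.
∂L/∂y = -17.
∂L/∂y' = y'.
The Euler-Lagrange equation d/dx(∂L/∂y') − ∂L/∂y = 0 becomes:
    y'' + 17 = 0
General solution: y(x) = -(17/2) x^2 + A x + B, where A and B are arbitrary constants fixed by the endpoint conditions.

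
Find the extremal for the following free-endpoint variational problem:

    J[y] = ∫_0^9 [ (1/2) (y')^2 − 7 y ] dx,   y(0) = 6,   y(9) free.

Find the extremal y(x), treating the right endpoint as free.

The Lagrangian L = (1/2) (y')^2 − 7 y gives
    ∂L/∂y = −7,   ∂L/∂y' = y'.
Euler-Lagrange: d/dx(y') − (−7) = 0, i.e. y'' + 7 = 0, so
    y(x) = −(7/2) x^2 + C1 x + C2.
Fixed left endpoint y(0) = 6 ⇒ C2 = 6.
The right endpoint x = 9 is free, so the natural (transversality) condition is ∂L/∂y' |_{x=9} = 0, i.e. y'(9) = 0.
Compute y'(x) = −7 x + C1, so y'(9) = −63 + C1 = 0 ⇒ C1 = 63.
Therefore the extremal is
    y(x) = −(7/2) x^2 + 63 x + 6.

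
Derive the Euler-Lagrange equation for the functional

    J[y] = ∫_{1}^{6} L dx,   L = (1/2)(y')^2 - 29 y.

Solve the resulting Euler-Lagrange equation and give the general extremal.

The Lagrangian is L = (1/2)(y')^2 - 29 y.
∂L/∂y = -29.
∂L/∂y' = y'.
The Euler-Lagrange equation d/dx(∂L/∂y') − ∂L/∂y = 0 becomes:
    y'' + 29 = 0
General solution: y(x) = -(29/2) x^2 + A x + B, where A and B are arbitrary constants fixed by the endpoint conditions.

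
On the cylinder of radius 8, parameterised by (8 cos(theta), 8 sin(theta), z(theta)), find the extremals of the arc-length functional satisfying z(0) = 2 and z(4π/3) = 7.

Parameterise the cylinder of radius R = 8 as
    r(θ) = (8 cos θ, 8 sin θ, z(θ)).
The arc-length element is
    ds = sqrt(64 + (dz/dθ)^2) dθ,
so the Lagrangian is L = sqrt(64 + z'^2).
L depends on z' only, not on z or θ, so ∂L/∂z = 0 and
    ∂L/∂z' = z' / sqrt(64 + z'^2).
The Euler-Lagrange equation gives
    d/dθ( z' / sqrt(64 + z'^2) ) = 0,
so z' is constant. Integrating once:
    z(θ) = a θ + b,
a helix on the cylinder (a straight line when the cylinder is unrolled). The constants a, b are determined by the endpoint conditions.
With endpoint conditions z(0) = 2 and z(4π/3) = 7: from z(0) = b we get b = 2, and a·4π/3 + 2 = 7 gives a = 15/(4π), so
    z(θ) = (15/(4π)) θ + 2.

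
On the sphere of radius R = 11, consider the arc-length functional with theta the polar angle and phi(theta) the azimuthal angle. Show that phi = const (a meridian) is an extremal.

On the sphere of radius R = 11 with spherical coordinates (θ, φ), the induced metric is
    ds^2 = 121(dθ^2 + sin^2(θ) dφ^2).
Using θ as the parameter, the arc-length functional becomes
    J[φ] = ∫ 11 sqrt(1 + sin^2(θ) (dφ/dθ)^2) dθ.
So L = 11 sqrt(1 + sin^2(θ) φ'^2). Compute
    ∂L/∂φ = 0  (L has no explicit φ dependence),
    ∂L/∂φ' = 11 sin^2(θ) φ' / sqrt(1 + sin^2(θ) φ'^2).
For the candidate φ(θ) = c (constant), φ' = 0, so ∂L/∂φ' evaluated along the candidate vanishes, and ∂L/∂φ is identically zero. Hence
    d/dθ(∂L/∂φ') − ∂L/∂φ = 0
is satisfied. Therefore meridians φ = const are extremals of arc length — they are geodesics on the sphere.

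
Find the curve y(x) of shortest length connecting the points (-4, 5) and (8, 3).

Arc-length functional: J[y] = ∫ sqrt(1 + (y')^2) dx.
Lagrangian L = sqrt(1 + (y')^2) has no explicit y dependence, so ∂L/∂y = 0 and the Euler-Lagrange equation gives
    d/dx( y' / sqrt(1 + (y')^2) ) = 0  ⇒  y' / sqrt(1 + (y')^2) = const.
Hence y' is constant, so y(x) is affine.
Fitting the endpoints (-4, 5) and (8, 3):
    slope m = (3 − 5) / (8 − (-4)) = -1/6,
    intercept c = 5 − m·(-4) = 13/3.
Extremal: y(x) = (-1/6) x + 13/3.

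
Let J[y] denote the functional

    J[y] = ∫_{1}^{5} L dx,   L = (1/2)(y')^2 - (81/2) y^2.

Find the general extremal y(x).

The Lagrangian is L = (1/2)(y')^2 - (81/2) y^2.
∂L/∂y = -81y.
∂L/∂y' = y'.
The Euler-Lagrange equation d/dx(∂L/∂y') − ∂L/∂y = 0 becomes:
    y'' + 81 y = 0
General solution: y(x) = A sin(9x) + B cos(9x), where A and B are arbitrary constants fixed by the endpoint conditions.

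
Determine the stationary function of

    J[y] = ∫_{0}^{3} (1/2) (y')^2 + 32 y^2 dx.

The Lagrangian is L = (1/2) (y')^2 + 32 y^2.
Compute ∂L/∂y = 64y, ∂L/∂y' = y'.
The Euler-Lagrange equation d/dx(∂L/∂y') − ∂L/∂y = 0 reduces to
    y'' − 64 y = 0.
Its general solution is
    y(x) = A e^(8x) + B e^(−8x),
with A, B fixed by the endpoint conditions.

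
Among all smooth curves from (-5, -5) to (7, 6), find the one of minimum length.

Arc-length functional: J[y] = ∫ sqrt(1 + (y')^2) dx.
Lagrangian L = sqrt(1 + (y')^2) has no explicit y dependence, so ∂L/∂y = 0 and the Euler-Lagrange equation gives
    d/dx( y' / sqrt(1 + (y')^2) ) = 0  ⇒  y' / sqrt(1 + (y')^2) = const.
Hence y' is constant, so y(x) is affine.
Fitting the endpoints (-5, -5) and (7, 6):
    slope m = (6 − (-5)) / (7 − (-5)) = 11/12,
    intercept c = (-5) − m·(-5) = -5/12.
Extremal: y(x) = (11/12) x - 5/12.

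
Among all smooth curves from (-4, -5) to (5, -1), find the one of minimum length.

Arc-length functional: J[y] = ∫ sqrt(1 + (y')^2) dx.
Lagrangian L = sqrt(1 + (y')^2) has no explicit y dependence, so ∂L/∂y = 0 and the Euler-Lagrange equation gives
    d/dx( y' / sqrt(1 + (y')^2) ) = 0  ⇒  y' / sqrt(1 + (y')^2) = const.
Hence y' is constant, so y(x) is affine.
Fitting the endpoints (-4, -5) and (5, -1):
    slope m = ((-1) − (-5)) / (5 − (-4)) = 4/9,
    intercept c = (-5) − m·(-4) = -29/9.
Extremal: y(x) = (4/9) x - 29/9.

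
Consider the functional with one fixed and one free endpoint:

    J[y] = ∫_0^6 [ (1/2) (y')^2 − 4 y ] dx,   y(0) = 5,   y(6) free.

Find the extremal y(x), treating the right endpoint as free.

The Lagrangian L = (1/2) (y')^2 − 4 y gives
    ∂L/∂y = −4,   ∂L/∂y' = y'.
Euler-Lagrange: d/dx(y') − (−4) = 0, i.e. y'' + 4 = 0, so
    y(x) = −(4/2) x^2 + C1 x + C2.
Fixed left endpoint y(0) = 5 ⇒ C2 = 5.
The right endpoint x = 6 is free, so the natural (transversality) condition is ∂L/∂y' |_{x=6} = 0, i.e. y'(6) = 0.
Compute y'(x) = −4 x + C1, so y'(6) = −24 + C1 = 0 ⇒ C1 = 24.
Therefore the extremal is
    y(x) = −2 x^2 + 24 x + 5.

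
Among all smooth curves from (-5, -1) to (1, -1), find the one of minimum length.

Arc-length functional: J[y] = ∫ sqrt(1 + (y')^2) dx.
Lagrangian L = sqrt(1 + (y')^2) has no explicit y dependence, so ∂L/∂y = 0 and the Euler-Lagrange equation gives
    d/dx( y' / sqrt(1 + (y')^2) ) = 0  ⇒  y' / sqrt(1 + (y')^2) = const.
Hence y' is constant, so y(x) is affine.
Fitting the endpoints (-5, -1) and (1, -1):
    slope m = ((-1) − (-1)) / (1 − (-5)) = 0,
    intercept c = (-1) − m·(-5) = -1.
Extremal: y(x) = -1.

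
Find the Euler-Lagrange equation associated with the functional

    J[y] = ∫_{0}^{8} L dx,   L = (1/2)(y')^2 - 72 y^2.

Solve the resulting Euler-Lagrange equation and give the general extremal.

The Lagrangian is L = (1/2)(y')^2 - 72 y^2.
∂L/∂y = -144y.
∂L/∂y' = y'.
The Euler-Lagrange equation d/dx(∂L/∂y') − ∂L/∂y = 0 becomes:
    y'' + 144 y = 0
General solution: y(x) = A sin(12x) + B cos(12x), where A and B are arbitrary constants fixed by the endpoint conditions.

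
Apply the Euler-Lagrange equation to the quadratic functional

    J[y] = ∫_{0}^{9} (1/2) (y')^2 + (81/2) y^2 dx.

The Lagrangian is L = (1/2) (y')^2 + (81/2) y^2.
Compute ∂L/∂y = 81y, ∂L/∂y' = y'.
The Euler-Lagrange equation d/dx(∂L/∂y') − ∂L/∂y = 0 reduces to
    y'' − 81 y = 0.
Its general solution is
    y(x) = A e^(9x) + B e^(−9x),
with A, B fixed by the endpoint conditions.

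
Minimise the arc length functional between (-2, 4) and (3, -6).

Arc-length functional: J[y] = ∫ sqrt(1 + (y')^2) dx.
Lagrangian L = sqrt(1 + (y')^2) has no explicit y dependence, so ∂L/∂y = 0 and the Euler-Lagrange equation gives
    d/dx( y' / sqrt(1 + (y')^2) ) = 0  ⇒  y' / sqrt(1 + (y')^2) = const.
Hence y' is constant, so y(x) is affine.
Fitting the endpoints (-2, 4) and (3, -6):
    slope m = ((-6) − 4) / (3 − (-2)) = -2,
    intercept c = 4 − m·(-2) = 0.
Extremal: y(x) = -2 x.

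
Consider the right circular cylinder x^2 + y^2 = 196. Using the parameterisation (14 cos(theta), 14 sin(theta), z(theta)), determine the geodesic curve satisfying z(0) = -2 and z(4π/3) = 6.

Parameterise the cylinder of radius R = 14 as
    r(θ) = (14 cos θ, 14 sin θ, z(θ)).
The arc-length element is
    ds = sqrt(196 + (dz/dθ)^2) dθ,
so the Lagrangian is L = sqrt(196 + z'^2).
L depends on z' only, not on z or θ, so ∂L/∂z = 0 and
    ∂L/∂z' = z' / sqrt(196 + z'^2).
The Euler-Lagrange equation gives
    d/dθ( z' / sqrt(196 + z'^2) ) = 0,
so z' is constant. Integrating once:
    z(θ) = a θ + b,
a helix on the cylinder (a straight line when the cylinder is unrolled). The constants a, b are determined by the endpoint conditions.
With endpoint conditions z(0) = -2 and z(4π/3) = 6: from z(0) = b we get b = -2, and a·4π/3 + -2 = 6 gives a = 6/π, so
    z(θ) = (6/π) θ − 2.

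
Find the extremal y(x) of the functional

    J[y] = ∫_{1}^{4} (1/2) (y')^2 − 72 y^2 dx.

The Lagrangian is L = (1/2) (y')^2 − 72 y^2.
Compute ∂L/∂y = -144y, ∂L/∂y' = y'.
The Euler-Lagrange equation d/dx(∂L/∂y') − ∂L/∂y = 0 reduces to
    y'' + 144 y = 0.
Its general solution is
    y(x) = A sin(12x) + B cos(12x),
with A, B fixed by the endpoint conditions.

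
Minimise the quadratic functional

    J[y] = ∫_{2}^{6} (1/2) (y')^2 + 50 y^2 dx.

The Lagrangian is L = (1/2) (y')^2 + 50 y^2.
Compute ∂L/∂y = 100y, ∂L/∂y' = y'.
The Euler-Lagrange equation d/dx(∂L/∂y') − ∂L/∂y = 0 reduces to
    y'' − 100 y = 0.
Its general solution is
    y(x) = A e^(10x) + B e^(−10x),
with A, B fixed by the endpoint conditions.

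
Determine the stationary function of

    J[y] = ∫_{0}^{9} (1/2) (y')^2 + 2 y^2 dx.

The Lagrangian is L = (1/2) (y')^2 + 2 y^2.
Compute ∂L/∂y = 4y, ∂L/∂y' = y'.
The Euler-Lagrange equation d/dx(∂L/∂y') − ∂L/∂y = 0 reduces to
    y'' − 4 y = 0.
Its general solution is
    y(x) = A e^(2x) + B e^(−2x),
with A, B fixed by the endpoint conditions.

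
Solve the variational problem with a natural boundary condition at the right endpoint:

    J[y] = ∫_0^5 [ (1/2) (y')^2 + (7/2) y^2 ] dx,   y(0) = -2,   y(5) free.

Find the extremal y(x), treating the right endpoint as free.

The Lagrangian L = (1/2) (y')^2 + (7/2) y^2 gives
    ∂L/∂y = 7 y,   ∂L/∂y' = y'.
Euler-Lagrange: y'' − 7 y = 0.
With k = sqrt(7), the general solution is
    y(x) = A cosh(sqrt(7) x) + B sinh(sqrt(7) x).
Fixed left endpoint y(0) = -2 ⇒ A = -2.
The right endpoint x = 5 is free, so the natural (transversality) condition is ∂L/∂y' |_{x=5} = 0, i.e. y'(5) = 0.
Compute y'(x) = A k sinh(k x) + B k cosh(k x), so
    y'(5) = A k sinh(k·5) + B k cosh(k·5) = 0
    ⇒ B = −A tanh(k·5) = 2 tanh(sqrt(7)·5).
Therefore the extremal is
    y(x) = −2 cosh(sqrt(7) x) + 2 tanh(sqrt(7)·5) sinh(sqrt(7) x).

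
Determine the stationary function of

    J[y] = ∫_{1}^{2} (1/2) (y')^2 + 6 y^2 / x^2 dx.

The Lagrangian is L = (1/2) (y')^2 + 6 y^2 / x^2.
Compute ∂L/∂y = 12y/x^2, ∂L/∂y' = y'.
The Euler-Lagrange equation d/dx(∂L/∂y') − ∂L/∂y = 0 reduces to
    y'' − 12/x^2 · y = 0  (x > 0).
Its general solution is
    y(x) = A x^4 + B x^(-3),
with A, B fixed by the endpoint conditions.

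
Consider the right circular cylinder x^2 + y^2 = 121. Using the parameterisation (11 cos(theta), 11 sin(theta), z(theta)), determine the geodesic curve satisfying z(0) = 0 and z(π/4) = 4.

Parameterise the cylinder of radius R = 11 as
    r(θ) = (11 cos θ, 11 sin θ, z(θ)).
The arc-length element is
    ds = sqrt(121 + (dz/dθ)^2) dθ,
so the Lagrangian is L = sqrt(121 + z'^2).
L depends on z' only, not on z or θ, so ∂L/∂z = 0 and
    ∂L/∂z' = z' / sqrt(121 + z'^2).
The Euler-Lagrange equation gives
    d/dθ( z' / sqrt(121 + z'^2) ) = 0,
so z' is constant. Integrating once:
    z(θ) = a θ + b,
a helix on the cylinder (a straight line when the cylinder is unrolled). The constants a, b are determined by the endpoint conditions.
With endpoint conditions z(0) = 0 and z(π/4) = 4: from z(0) = b we get b = 0, and a·π/4 + 0 = 4 gives a = 16/π, so
    z(θ) = (16/π) θ.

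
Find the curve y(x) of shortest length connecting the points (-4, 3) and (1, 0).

Arc-length functional: J[y] = ∫ sqrt(1 + (y')^2) dx.
Lagrangian L = sqrt(1 + (y')^2) has no explicit y dependence, so ∂L/∂y = 0 and the Euler-Lagrange equation gives
    d/dx( y' / sqrt(1 + (y')^2) ) = 0  ⇒  y' / sqrt(1 + (y')^2) = const.
Hence y' is constant, so y(x) is affine.
Fitting the endpoints (-4, 3) and (1, 0):
    slope m = (0 − 3) / (1 − (-4)) = -3/5,
    intercept c = 3 − m·(-4) = 3/5.
Extremal: y(x) = (-3/5) x + 3/5.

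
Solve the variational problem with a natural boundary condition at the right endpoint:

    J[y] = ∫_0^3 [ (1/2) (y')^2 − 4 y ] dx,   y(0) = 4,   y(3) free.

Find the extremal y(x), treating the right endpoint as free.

The Lagrangian L = (1/2) (y')^2 − 4 y gives
    ∂L/∂y = −4,   ∂L/∂y' = y'.
Euler-Lagrange: d/dx(y') − (−4) = 0, i.e. y'' + 4 = 0, so
    y(x) = −(4/2) x^2 + C1 x + C2.
Fixed left endpoint y(0) = 4 ⇒ C2 = 4.
The right endpoint x = 3 is free, so the natural (transversality) condition is ∂L/∂y' |_{x=3} = 0, i.e. y'(3) = 0.
Compute y'(x) = −4 x + C1, so y'(3) = −12 + C1 = 0 ⇒ C1 = 12.
Therefore the extremal is
    y(x) = −2 x^2 + 12 x + 4.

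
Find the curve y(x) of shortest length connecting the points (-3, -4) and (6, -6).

Arc-length functional: J[y] = ∫ sqrt(1 + (y')^2) dx.
Lagrangian L = sqrt(1 + (y')^2) has no explicit y dependence, so ∂L/∂y = 0 and the Euler-Lagrange equation gives
    d/dx( y' / sqrt(1 + (y')^2) ) = 0  ⇒  y' / sqrt(1 + (y')^2) = const.
Hence y' is constant, so y(x) is affine.
Fitting the endpoints (-3, -4) and (6, -6):
    slope m = ((-6) − (-4)) / (6 − (-3)) = -2/9,
    intercept c = (-4) − m·(-3) = -14/3.
Extremal: y(x) = (-2/9) x - 14/3.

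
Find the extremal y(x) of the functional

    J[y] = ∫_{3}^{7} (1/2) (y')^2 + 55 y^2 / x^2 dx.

The Lagrangian is L = (1/2) (y')^2 + 55 y^2 / x^2.
Compute ∂L/∂y = 110y/x^2, ∂L/∂y' = y'.
The Euler-Lagrange equation d/dx(∂L/∂y') − ∂L/∂y = 0 reduces to
    y'' − 110/x^2 · y = 0  (x > 0).
Its general solution is
    y(x) = A x^11 + B x^(-10),
with A, B fixed by the endpoint conditions.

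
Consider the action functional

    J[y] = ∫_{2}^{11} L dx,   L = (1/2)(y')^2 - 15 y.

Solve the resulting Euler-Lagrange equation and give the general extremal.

The Lagrangian is L = (1/2)(y')^2 - 15 y.
∂L/∂y = -15.
∂L/∂y' = y'.
The Euler-Lagrange equation d/dx(∂L/∂y') − ∂L/∂y = 0 becomes:
    y'' + 15 = 0
General solution: y(x) = -(15/2) x^2 + A x + B, where A and B are arbitrary constants fixed by the endpoint conditions.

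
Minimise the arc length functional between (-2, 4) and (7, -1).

Arc-length functional: J[y] = ∫ sqrt(1 + (y')^2) dx.
Lagrangian L = sqrt(1 + (y')^2) has no explicit y dependence, so ∂L/∂y = 0 and the Euler-Lagrange equation gives
    d/dx( y' / sqrt(1 + (y')^2) ) = 0  ⇒  y' / sqrt(1 + (y')^2) = const.
Hence y' is constant, so y(x) is affine.
Fitting the endpoints (-2, 4) and (7, -1):
    slope m = ((-1) − 4) / (7 − (-2)) = -5/9,
    intercept c = 4 − m·(-2) = 26/9.
Extremal: y(x) = (-5/9) x + 26/9.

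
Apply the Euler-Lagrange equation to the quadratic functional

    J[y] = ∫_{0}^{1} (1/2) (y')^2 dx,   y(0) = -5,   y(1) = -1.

The Lagrangian is L = (1/2) (y')^2.
Compute ∂L/∂y = 0, ∂L/∂y' = y'.
The Euler-Lagrange equation d/dx(∂L/∂y') − ∂L/∂y = 0 reduces to
    y'' = 0.
Its general solution is
    y(x) = A x + B,
with A, B fixed by the endpoint conditions.
Applying the endpoint conditions y(0) = -5 and y(1) = -1: solve A·0 + B = -5 and A·1 + B = -1. Subtracting gives A(1 − 0) = -1 − -5, so A = 4, and B = -5 − A·0 = -5. Therefore
    y(x) = 4 x - 5.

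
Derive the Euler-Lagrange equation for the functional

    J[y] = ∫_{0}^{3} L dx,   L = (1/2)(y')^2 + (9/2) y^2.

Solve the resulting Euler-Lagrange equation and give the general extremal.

The Lagrangian is L = (1/2)(y')^2 + (9/2) y^2.
∂L/∂y = 9y.
∂L/∂y' = y'.
The Euler-Lagrange equation d/dx(∂L/∂y') − ∂L/∂y = 0 becomes:
    y'' - 9 y = 0
General solution: y(x) = A e^(3x) + B e^(-3x), where A and B are arbitrary constants fixed by the endpoint conditions.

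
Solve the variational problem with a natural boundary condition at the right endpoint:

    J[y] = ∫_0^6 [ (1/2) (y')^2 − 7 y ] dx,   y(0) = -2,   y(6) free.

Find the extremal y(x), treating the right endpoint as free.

The Lagrangian L = (1/2) (y')^2 − 7 y gives
    ∂L/∂y = −7,   ∂L/∂y' = y'.
Euler-Lagrange: d/dx(y') − (−7) = 0, i.e. y'' + 7 = 0, so
    y(x) = −(7/2) x^2 + C1 x + C2.
Fixed left endpoint y(0) = -2 ⇒ C2 = -2.
The right endpoint x = 6 is free, so the natural (transversality) condition is ∂L/∂y' |_{x=6} = 0, i.e. y'(6) = 0.
Compute y'(x) = −7 x + C1, so y'(6) = −42 + C1 = 0 ⇒ C1 = 42.
Therefore the extremal is
    y(x) = −(7/2) x^2 + 42 x − 2.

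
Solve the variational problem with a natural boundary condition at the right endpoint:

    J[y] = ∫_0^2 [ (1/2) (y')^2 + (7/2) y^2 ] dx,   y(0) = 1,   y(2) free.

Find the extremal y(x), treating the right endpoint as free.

The Lagrangian L = (1/2) (y')^2 + (7/2) y^2 gives
    ∂L/∂y = 7 y,   ∂L/∂y' = y'.
Euler-Lagrange: y'' − 7 y = 0.
With k = sqrt(7), the general solution is
    y(x) = A cosh(sqrt(7) x) + B sinh(sqrt(7) x).
Fixed left endpoint y(0) = 1 ⇒ A = 1.
The right endpoint x = 2 is free, so the natural (transversality) condition is ∂L/∂y' |_{x=2} = 0, i.e. y'(2) = 0.
Compute y'(x) = A k sinh(k x) + B k cosh(k x), so
    y'(2) = A k sinh(k·2) + B k cosh(k·2) = 0
    ⇒ B = −A tanh(k·2) = − tanh(sqrt(7)·2).
Therefore the extremal is
    y(x) = cosh(sqrt(7) x) − tanh(sqrt(7)·2) sinh(sqrt(7) x).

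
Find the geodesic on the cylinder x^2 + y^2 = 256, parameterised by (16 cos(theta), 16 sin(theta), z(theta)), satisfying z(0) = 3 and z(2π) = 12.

Parameterise the cylinder of radius R = 16 as
    r(θ) = (16 cos θ, 16 sin θ, z(θ)).
The arc-length element is
    ds = sqrt(256 + (dz/dθ)^2) dθ,
so the Lagrangian is L = sqrt(256 + z'^2).
L depends on z' only, not on z or θ, so ∂L/∂z = 0 and
    ∂L/∂z' = z' / sqrt(256 + z'^2).
The Euler-Lagrange equation gives
    d/dθ( z' / sqrt(256 + z'^2) ) = 0,
so z' is constant. Integrating once:
    z(θ) = a θ + b,
a helix on the cylinder (a straight line when the cylinder is unrolled). The constants a, b are determined by the endpoint conditions.
With endpoint conditions z(0) = 3 and z(2π) = 12: from z(0) = b we get b = 3, and a·2π + 3 = 12 gives a = 9/(2π), so
    z(θ) = (9/(2π)) θ + 3.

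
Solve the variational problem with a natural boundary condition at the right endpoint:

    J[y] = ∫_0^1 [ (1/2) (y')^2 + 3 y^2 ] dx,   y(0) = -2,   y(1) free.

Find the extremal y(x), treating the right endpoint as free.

The Lagrangian L = (1/2) (y')^2 + 3 y^2 gives
    ∂L/∂y = 6 y,   ∂L/∂y' = y'.
Euler-Lagrange: y'' − 6 y = 0.
With k = sqrt(6), the general solution is
    y(x) = A cosh(sqrt(6) x) + B sinh(sqrt(6) x).
Fixed left endpoint y(0) = -2 ⇒ A = -2.
The right endpoint x = 1 is free, so the natural (transversality) condition is ∂L/∂y' |_{x=1} = 0, i.e. y'(1) = 0.
Compute y'(x) = A k sinh(k x) + B k cosh(k x), so
    y'(1) = A k sinh(k·1) + B k cosh(k·1) = 0
    ⇒ B = −A tanh(k·1) = 2 tanh(sqrt(6)·1).
Therefore the extremal is
    y(x) = −2 cosh(sqrt(6) x) + 2 tanh(sqrt(6)·1) sinh(sqrt(6) x).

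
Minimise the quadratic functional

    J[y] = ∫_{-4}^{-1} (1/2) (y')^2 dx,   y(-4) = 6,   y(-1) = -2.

The Lagrangian is L = (1/2) (y')^2.
Compute ∂L/∂y = 0, ∂L/∂y' = y'.
The Euler-Lagrange equation d/dx(∂L/∂y') − ∂L/∂y = 0 reduces to
    y'' = 0.
Its general solution is
    y(x) = A x + B,
with A, B fixed by the endpoint conditions.
Applying the endpoint conditions y(-4) = 6 and y(-1) = -2: solve A·-4 + B = 6 and A·-1 + B = -2. Subtracting gives A(-1 − -4) = -2 − 6, so A = -8/3, and B = 6 − A·-4 = -14/3. Therefore
    y(x) = (-8/3) x - 14/3.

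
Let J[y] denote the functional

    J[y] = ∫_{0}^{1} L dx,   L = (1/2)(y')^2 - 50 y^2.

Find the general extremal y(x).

The Lagrangian is L = (1/2)(y')^2 - 50 y^2.
∂L/∂y = -100y.
∂L/∂y' = y'.
The Euler-Lagrange equation d/dx(∂L/∂y') − ∂L/∂y = 0 becomes:
    y'' + 100 y = 0
General solution: y(x) = A sin(10x) + B cos(10x), where A and B are arbitrary constants fixed by the endpoint conditions.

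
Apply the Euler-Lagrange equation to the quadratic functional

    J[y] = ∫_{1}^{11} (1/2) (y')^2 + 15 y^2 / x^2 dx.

The Lagrangian is L = (1/2) (y')^2 + 15 y^2 / x^2.
Compute ∂L/∂y = 30y/x^2, ∂L/∂y' = y'.
The Euler-Lagrange equation d/dx(∂L/∂y') − ∂L/∂y = 0 reduces to
    y'' − 30/x^2 · y = 0  (x > 0).
Its general solution is
    y(x) = A x^6 + B x^(-5),
with A, B fixed by the endpoint conditions.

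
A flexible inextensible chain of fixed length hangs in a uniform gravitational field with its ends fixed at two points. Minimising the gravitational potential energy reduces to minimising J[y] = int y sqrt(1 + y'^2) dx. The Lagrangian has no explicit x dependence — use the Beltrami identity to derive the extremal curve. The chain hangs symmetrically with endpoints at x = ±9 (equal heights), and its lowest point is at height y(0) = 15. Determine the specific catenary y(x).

The Lagrangian L(y, y') = y sqrt(1 + y'^2) has no explicit x dependence, so the Beltrami identity applies:
    L − y' ∂L/∂y' = C.
Compute ∂L/∂y' = y · y' / sqrt(1 + y'^2). Then
    L − y' ∂L/∂y'
    = y sqrt(1 + y'^2) − y · y'^2 / sqrt(1 + y'^2)
    = y (1 + y'^2 − y'^2) / sqrt(1 + y'^2)
    = y / sqrt(1 + y'^2) = C.
Squaring gives y^2 = C^2 (1 + y'^2), i.e.
    y'^2 = y^2 / C^2 − 1.
Separating variables,
    dy / sqrt(y^2 − C^2) = dx / C,
and integrating gives arccosh(y / C) = (x − a)/C, so
    y(x) = C cosh((x − a)/C),
the catenary. The constants C and a are fixed by the two endpoint conditions (and, for the hanging-chain problem, the length constraint selects C).
Now fit the given data. The endpoints x = ±9 are symmetric at equal height, so the catenary is even about its minimum: a = 0 and y(x) = C cosh(x/C). The lowest point is y(0) = C cosh(0) = C, and we are told y(0) = 15, so C = 15. Therefore
    y(x) = 15 cosh(x/15),
and at the endpoints
    y(±9) = 15 cosh(9/15).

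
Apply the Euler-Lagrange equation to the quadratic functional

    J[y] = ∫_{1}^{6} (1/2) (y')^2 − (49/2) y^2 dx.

The Lagrangian is L = (1/2) (y')^2 − (49/2) y^2.
Compute ∂L/∂y = -49y, ∂L/∂y' = y'.
The Euler-Lagrange equation d/dx(∂L/∂y') − ∂L/∂y = 0 reduces to
    y'' + 49 y = 0.
Its general solution is
    y(x) = A sin(7x) + B cos(7x),
with A, B fixed by the endpoint conditions.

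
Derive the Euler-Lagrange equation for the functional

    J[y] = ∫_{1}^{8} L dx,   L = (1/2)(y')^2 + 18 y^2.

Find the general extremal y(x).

The Lagrangian is L = (1/2)(y')^2 + 18 y^2.
∂L/∂y = 36y.
∂L/∂y' = y'.
The Euler-Lagrange equation d/dx(∂L/∂y') − ∂L/∂y = 0 becomes:
    y'' - 36 y = 0
General solution: y(x) = A e^(6x) + B e^(-6x), where A and B are arbitrary constants fixed by the endpoint conditions.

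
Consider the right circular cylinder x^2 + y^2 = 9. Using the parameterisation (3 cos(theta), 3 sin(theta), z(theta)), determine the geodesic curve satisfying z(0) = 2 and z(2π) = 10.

Parameterise the cylinder of radius R = 3 as
    r(θ) = (3 cos θ, 3 sin θ, z(θ)).
The arc-length element is
    ds = sqrt(9 + (dz/dθ)^2) dθ,
so the Lagrangian is L = sqrt(9 + z'^2).
L depends on z' only, not on z or θ, so ∂L/∂z = 0 and
    ∂L/∂z' = z' / sqrt(9 + z'^2).
The Euler-Lagrange equation gives
    d/dθ( z' / sqrt(9 + z'^2) ) = 0,
so z' is constant. Integrating once:
    z(θ) = a θ + b,
a helix on the cylinder (a straight line when the cylinder is unrolled). The constants a, b are determined by the endpoint conditions.
With endpoint conditions z(0) = 2 and z(2π) = 10: from z(0) = b we get b = 2, and a·2π + 2 = 10 gives a = 4/π, so
    z(θ) = (4/π) θ + 2.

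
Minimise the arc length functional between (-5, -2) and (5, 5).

Arc-length functional: J[y] = ∫ sqrt(1 + (y')^2) dx.
Lagrangian L = sqrt(1 + (y')^2) has no explicit y dependence, so ∂L/∂y = 0 and the Euler-Lagrange equation gives
    d/dx( y' / sqrt(1 + (y')^2) ) = 0  ⇒  y' / sqrt(1 + (y')^2) = const.
Hence y' is constant, so y(x) is affine.
Fitting the endpoints (-5, -2) and (5, 5):
    slope m = (5 − (-2)) / (5 − (-5)) = 7/10,
    intercept c = (-2) − m·(-5) = 3/2.
Extremal: y(x) = (7/10) x + 3/2.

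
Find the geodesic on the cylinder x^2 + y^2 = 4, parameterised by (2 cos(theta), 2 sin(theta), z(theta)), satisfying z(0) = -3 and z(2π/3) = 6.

Parameterise the cylinder of radius R = 2 as
    r(θ) = (2 cos θ, 2 sin θ, z(θ)).
The arc-length element is
    ds = sqrt(4 + (dz/dθ)^2) dθ,
so the Lagrangian is L = sqrt(4 + z'^2).
L depends on z' only, not on z or θ, so ∂L/∂z = 0 and
    ∂L/∂z' = z' / sqrt(4 + z'^2).
The Euler-Lagrange equation gives
    d/dθ( z' / sqrt(4 + z'^2) ) = 0,
so z' is constant. Integrating once:
    z(θ) = a θ + b,
a helix on the cylinder (a straight line when the cylinder is unrolled). The constants a, b are determined by the endpoint conditions.
With endpoint conditions z(0) = -3 and z(2π/3) = 6: from z(0) = b we get b = -3, and a·2π/3 + -3 = 6 gives a = 27/(2π), so
    z(θ) = (27/(2π)) θ − 3.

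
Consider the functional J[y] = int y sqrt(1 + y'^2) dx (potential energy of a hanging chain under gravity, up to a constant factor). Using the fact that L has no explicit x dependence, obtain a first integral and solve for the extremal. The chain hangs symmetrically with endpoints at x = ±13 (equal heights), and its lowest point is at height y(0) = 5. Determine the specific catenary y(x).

The Lagrangian L(y, y') = y sqrt(1 + y'^2) has no explicit x dependence, so the Beltrami identity applies:
    L − y' ∂L/∂y' = C.
Compute ∂L/∂y' = y · y' / sqrt(1 + y'^2). Then
    L − y' ∂L/∂y'
    = y sqrt(1 + y'^2) − y · y'^2 / sqrt(1 + y'^2)
    = y (1 + y'^2 − y'^2) / sqrt(1 + y'^2)
    = y / sqrt(1 + y'^2) = C.
Squaring gives y^2 = C^2 (1 + y'^2), i.e.
    y'^2 = y^2 / C^2 − 1.
Separating variables,
    dy / sqrt(y^2 − C^2) = dx / C,
and integrating gives arccosh(y / C) = (x − a)/C, so
    y(x) = C cosh((x − a)/C),
the catenary. The constants C and a are fixed by the two endpoint conditions (and, for the hanging-chain problem, the length constraint selects C).
Now fit the given data. The endpoints x = ±13 are symmetric at equal height, so the catenary is even about its minimum: a = 0 and y(x) = C cosh(x/C). The lowest point is y(0) = C cosh(0) = C, and we are told y(0) = 5, so C = 5. Therefore
    y(x) = 5 cosh(x/5),
and at the endpoints
    y(±13) = 5 cosh(13/5).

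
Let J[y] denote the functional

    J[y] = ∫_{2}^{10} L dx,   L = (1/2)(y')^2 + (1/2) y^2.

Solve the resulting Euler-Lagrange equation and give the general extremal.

The Lagrangian is L = (1/2)(y')^2 + (1/2) y^2.
∂L/∂y = y.
∂L/∂y' = y'.
The Euler-Lagrange equation d/dx(∂L/∂y') − ∂L/∂y = 0 becomes:
    y'' - y = 0
General solution: y(x) = A e^x + B e^(-x), where A and B are arbitrary constants fixed by the endpoint conditions.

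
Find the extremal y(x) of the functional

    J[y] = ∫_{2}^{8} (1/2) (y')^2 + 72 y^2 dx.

The Lagrangian is L = (1/2) (y')^2 + 72 y^2.
Compute ∂L/∂y = 144y, ∂L/∂y' = y'.
The Euler-Lagrange equation d/dx(∂L/∂y') − ∂L/∂y = 0 reduces to
    y'' − 144 y = 0.
Its general solution is
    y(x) = A e^(12x) + B e^(−12x),
with A, B fixed by the endpoint conditions.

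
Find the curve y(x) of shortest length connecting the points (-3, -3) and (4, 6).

Arc-length functional: J[y] = ∫ sqrt(1 + (y')^2) dx.
Lagrangian L = sqrt(1 + (y')^2) has no explicit y dependence, so ∂L/∂y = 0 and the Euler-Lagrange equation gives
    d/dx( y' / sqrt(1 + (y')^2) ) = 0  ⇒  y' / sqrt(1 + (y')^2) = const.
Hence y' is constant, so y(x) is affine.
Fitting the endpoints (-3, -3) and (4, 6):
    slope m = (6 − (-3)) / (4 − (-3)) = 9/7,
    intercept c = (-3) − m·(-3) = 6/7.
Extremal: y(x) = (9/7) x + 6/7.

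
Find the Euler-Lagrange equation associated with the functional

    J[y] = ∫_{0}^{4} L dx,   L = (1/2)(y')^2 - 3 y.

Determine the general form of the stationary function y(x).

The Lagrangian is L = (1/2)(y')^2 - 3 y.
∂L/∂y = -3.
∂L/∂y' = y'.
The Euler-Lagrange equation d/dx(∂L/∂y') − ∂L/∂y = 0 becomes:
    y'' + 3 = 0
General solution: y(x) = -(3/2) x^2 + A x + B, where A and B are arbitrary constants fixed by the endpoint conditions.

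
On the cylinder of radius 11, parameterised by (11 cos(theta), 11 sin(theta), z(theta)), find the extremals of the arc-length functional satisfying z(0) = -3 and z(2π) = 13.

Parameterise the cylinder of radius R = 11 as
    r(θ) = (11 cos θ, 11 sin θ, z(θ)).
The arc-length element is
    ds = sqrt(121 + (dz/dθ)^2) dθ,
so the Lagrangian is L = sqrt(121 + z'^2).
L depends on z' only, not on z or θ, so ∂L/∂z = 0 and
    ∂L/∂z' = z' / sqrt(121 + z'^2).
The Euler-Lagrange equation gives
    d/dθ( z' / sqrt(121 + z'^2) ) = 0,
so z' is constant. Integrating once:
    z(θ) = a θ + b,
a helix on the cylinder (a straight line when the cylinder is unrolled). The constants a, b are determined by the endpoint conditions.
With endpoint conditions z(0) = -3 and z(2π) = 13: from z(0) = b we get b = -3, and a·2π + -3 = 13 gives a = 8/π, so
    z(θ) = (8/π) θ − 3.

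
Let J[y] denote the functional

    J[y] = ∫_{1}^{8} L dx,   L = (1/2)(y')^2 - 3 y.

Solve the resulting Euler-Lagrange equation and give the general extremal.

The Lagrangian is L = (1/2)(y')^2 - 3 y.
∂L/∂y = -3.
∂L/∂y' = y'.
The Euler-Lagrange equation d/dx(∂L/∂y') − ∂L/∂y = 0 becomes:
    y'' + 3 = 0
General solution: y(x) = -(3/2) x^2 + A x + B, where A and B are arbitrary constants fixed by the endpoint conditions.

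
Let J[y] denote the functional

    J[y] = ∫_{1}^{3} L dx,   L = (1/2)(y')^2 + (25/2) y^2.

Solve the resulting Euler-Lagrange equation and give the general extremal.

The Lagrangian is L = (1/2)(y')^2 + (25/2) y^2.
∂L/∂y = 25y.
∂L/∂y' = y'.
The Euler-Lagrange equation d/dx(∂L/∂y') − ∂L/∂y = 0 becomes:
    y'' - 25 y = 0
General solution: y(x) = A e^(5x) + B e^(-5x), where A and B are arbitrary constants fixed by the endpoint conditions.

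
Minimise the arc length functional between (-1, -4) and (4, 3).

Arc-length functional: J[y] = ∫ sqrt(1 + (y')^2) dx.
Lagrangian L = sqrt(1 + (y')^2) has no explicit y dependence, so ∂L/∂y = 0 and the Euler-Lagrange equation gives
    d/dx( y' / sqrt(1 + (y')^2) ) = 0  ⇒  y' / sqrt(1 + (y')^2) = const.
Hence y' is constant, so y(x) is affine.
Fitting the endpoints (-1, -4) and (4, 3):
    slope m = (3 − (-4)) / (4 − (-1)) = 7/5,
    intercept c = (-4) − m·(-1) = -13/5.
Extremal: y(x) = (7/5) x - 13/5.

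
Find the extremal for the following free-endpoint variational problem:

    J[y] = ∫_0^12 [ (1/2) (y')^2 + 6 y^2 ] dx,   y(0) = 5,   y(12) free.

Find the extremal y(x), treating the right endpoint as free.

The Lagrangian L = (1/2) (y')^2 + 6 y^2 gives
    ∂L/∂y = 12 y,   ∂L/∂y' = y'.
Euler-Lagrange: y'' − 12 y = 0.
With k = sqrt(12), the general solution is
    y(x) = A cosh(sqrt(12) x) + B sinh(sqrt(12) x).
Fixed left endpoint y(0) = 5 ⇒ A = 5.
The right endpoint x = 12 is free, so the natural (transversality) condition is ∂L/∂y' |_{x=12} = 0, i.e. y'(12) = 0.
Compute y'(x) = A k sinh(k x) + B k cosh(k x), so
    y'(12) = A k sinh(k·12) + B k cosh(k·12) = 0
    ⇒ B = −A tanh(k·12) = − 5 tanh(sqrt(12)·12).
Therefore the extremal is
    y(x) = 5 cosh(sqrt(12) x) − 5 tanh(sqrt(12)·12) sinh(sqrt(12) x).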